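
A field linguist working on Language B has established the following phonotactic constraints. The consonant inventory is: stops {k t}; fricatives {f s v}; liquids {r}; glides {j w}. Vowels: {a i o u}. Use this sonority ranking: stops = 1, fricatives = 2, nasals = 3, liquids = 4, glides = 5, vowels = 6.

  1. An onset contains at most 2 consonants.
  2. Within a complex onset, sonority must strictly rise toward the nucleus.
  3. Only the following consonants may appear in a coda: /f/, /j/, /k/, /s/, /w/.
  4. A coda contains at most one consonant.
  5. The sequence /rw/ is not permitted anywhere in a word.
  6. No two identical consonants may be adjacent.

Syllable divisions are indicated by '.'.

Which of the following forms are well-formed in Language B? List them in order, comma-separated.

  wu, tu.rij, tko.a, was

wu — σ1 onset /w/, coda /∅/ ok → well-formed
tu.rij — σ1 onset /t/, coda /∅/ ok; σ2 onset /r/, coda /j/ ok → well-formed
tko.a — violates constraint 2: syllable 1 onset /tk/: /t/ (stop, 1) → /k/ (stop, 1) does not rise → ill-formed
was — σ1 onset /w/, coda /s/ ok → well-formed

wu, tu.rij, was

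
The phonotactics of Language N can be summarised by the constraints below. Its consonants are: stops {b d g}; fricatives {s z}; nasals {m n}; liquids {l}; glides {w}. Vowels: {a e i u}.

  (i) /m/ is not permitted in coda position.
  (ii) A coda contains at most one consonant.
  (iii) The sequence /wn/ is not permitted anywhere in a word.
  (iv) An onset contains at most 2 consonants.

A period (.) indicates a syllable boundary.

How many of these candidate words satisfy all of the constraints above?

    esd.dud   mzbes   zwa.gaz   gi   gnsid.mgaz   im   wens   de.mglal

esd.dud — violates constraint (ii): syllable 1 coda /sd/ has 2 consonants (> 1) → ill-formed
mzbes — violates constraint (iv): syllable 1 onset /mzb/ has 3 consonants (> 2) → ill-formed
zwa.gaz — σ1 onset /zw/ (2C), coda /∅/ ok; σ2 onset /g/, coda /z/ ok → well-formed
gi — σ1 onset /g/, coda /∅/ ok → well-formed
gnsid.mgaz — violates constraint (iv): syllable 1 onset /gns/ has 3 consonants (> 2) → ill-formed
im — violates constraint (i): syllable 1 coda contains /m/ → ill-formed
wens — violates constraint (ii): syllable 1 coda /ns/ has 2 consonants (> 1) → ill-formed
de.mglal — violates constraint (iv): syllable 2 onset /mgl/ has 3 consonants (> 2) → ill-formed
Well-formed: zwa.gaz, gi → 2.

2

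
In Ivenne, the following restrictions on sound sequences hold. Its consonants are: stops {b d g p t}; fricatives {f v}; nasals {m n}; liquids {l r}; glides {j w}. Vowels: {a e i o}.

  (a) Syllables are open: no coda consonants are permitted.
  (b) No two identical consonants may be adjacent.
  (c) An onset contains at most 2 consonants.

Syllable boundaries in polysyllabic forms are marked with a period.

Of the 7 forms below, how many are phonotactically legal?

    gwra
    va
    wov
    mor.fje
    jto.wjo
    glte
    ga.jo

gwra — violates constraint (c): syllable 1 onset /gwr/ has 3 consonants (> 2) → phonotactically illegal
va — σ1 onset /v/, coda /∅/ ok → phonotactically legal
wov — violates constraint (a): syllable 1 coda /v/ has 1 consonant (> 0) → phonotactically illegal
mor.fje — violates constraint (a): syllable 1 coda /r/ has 1 consonant (> 0) → phonotactically illegal
jto.wjo — σ1 onset /jt/ (2C), coda /∅/ ok; σ2 onset /wj/ (2C), coda /∅/ ok → phonotactically legal
glte — violates constraint (c): syllable 1 onset /glt/ has 3 consonants (> 2) → phonotactically illegal
ga.jo — σ1 onset /g/, coda /∅/ ok; σ2 onset /j/, coda /∅/ ok → phonotactically legal
Phonotactically legal: va, jto.wjo, ga.jo → 3.

3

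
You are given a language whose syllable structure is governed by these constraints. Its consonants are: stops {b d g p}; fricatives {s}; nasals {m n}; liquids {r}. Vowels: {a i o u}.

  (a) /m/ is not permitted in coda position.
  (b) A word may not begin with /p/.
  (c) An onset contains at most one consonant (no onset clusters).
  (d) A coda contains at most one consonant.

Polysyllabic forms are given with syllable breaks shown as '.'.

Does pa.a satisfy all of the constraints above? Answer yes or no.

pa.a — violates constraint (b): word begins with /p/ → illicit

no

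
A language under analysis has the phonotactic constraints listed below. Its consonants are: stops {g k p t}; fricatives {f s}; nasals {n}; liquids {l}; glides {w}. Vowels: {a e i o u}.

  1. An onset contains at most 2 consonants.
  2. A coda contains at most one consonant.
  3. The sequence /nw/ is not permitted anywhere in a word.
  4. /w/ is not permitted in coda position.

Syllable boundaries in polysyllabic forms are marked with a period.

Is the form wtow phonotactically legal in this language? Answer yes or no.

no

wtow — violates constraint 4: syllable 1 coda contains /w/ → phonotactically illegal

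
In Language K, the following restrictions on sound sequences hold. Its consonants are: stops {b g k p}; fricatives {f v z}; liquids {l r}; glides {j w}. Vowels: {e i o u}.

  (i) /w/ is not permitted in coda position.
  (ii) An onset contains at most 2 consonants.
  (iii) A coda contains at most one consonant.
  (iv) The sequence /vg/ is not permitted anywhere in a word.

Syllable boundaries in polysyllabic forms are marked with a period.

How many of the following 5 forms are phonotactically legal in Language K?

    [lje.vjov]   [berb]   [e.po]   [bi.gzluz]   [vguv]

[lje.vjov] — σ1 onset /lj/ (2C), coda /∅/ ok; σ2 onset /vj/ (2C), coda /v/ ok → phonotactically legal
[berb] — violates constraint (iii): syllable 1 coda /rb/ has 2 consonants (> 1) → phonotactically illegal
[e.po] — σ1 onset /∅/, coda /∅/ ok; σ2 onset /p/, coda /∅/ ok → phonotactically legal
[bi.gzluz] — violates constraint (ii): syllable 2 onset /gzl/ has 3 consonants (> 2) → phonotactically illegal
[vguv] — violates constraint (iv): contains banned sequence /vg/ → phonotactically illegal
Phonotactically legal: [lje.vjov], [e.po] → 2.

2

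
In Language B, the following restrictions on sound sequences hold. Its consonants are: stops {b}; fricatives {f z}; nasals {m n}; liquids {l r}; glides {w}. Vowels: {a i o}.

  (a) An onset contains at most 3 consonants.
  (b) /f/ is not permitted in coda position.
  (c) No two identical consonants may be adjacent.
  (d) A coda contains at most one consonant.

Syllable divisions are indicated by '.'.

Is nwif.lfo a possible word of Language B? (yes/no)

nwif.lfo — violates constraint (b): syllable 1 coda contains /f/ → not permitted

no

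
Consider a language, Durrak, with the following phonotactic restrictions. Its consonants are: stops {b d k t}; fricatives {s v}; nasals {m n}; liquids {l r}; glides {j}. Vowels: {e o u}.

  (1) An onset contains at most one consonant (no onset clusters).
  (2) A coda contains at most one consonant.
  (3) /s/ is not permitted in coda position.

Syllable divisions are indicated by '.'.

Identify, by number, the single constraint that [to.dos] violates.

3

[to.dos]: syllable 2 coda contains /s/.
This is a violation of constraint 3: "/s/ is not permitted in coda position."
The remaining constraints (1, 2) are satisfied.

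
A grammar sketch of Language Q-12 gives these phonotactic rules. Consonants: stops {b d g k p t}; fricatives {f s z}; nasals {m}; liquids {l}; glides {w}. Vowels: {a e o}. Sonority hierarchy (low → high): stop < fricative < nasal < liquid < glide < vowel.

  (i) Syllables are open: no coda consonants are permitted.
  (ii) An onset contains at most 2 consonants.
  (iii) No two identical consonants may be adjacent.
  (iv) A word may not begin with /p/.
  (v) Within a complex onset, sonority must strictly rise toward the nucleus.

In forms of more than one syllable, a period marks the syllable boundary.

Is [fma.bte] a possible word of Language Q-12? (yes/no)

no

[fma.bte] — violates constraint (v): syllable 2 onset /bt/: /b/ (stop, 1) → /t/ (stop, 1) does not rise → ill-formed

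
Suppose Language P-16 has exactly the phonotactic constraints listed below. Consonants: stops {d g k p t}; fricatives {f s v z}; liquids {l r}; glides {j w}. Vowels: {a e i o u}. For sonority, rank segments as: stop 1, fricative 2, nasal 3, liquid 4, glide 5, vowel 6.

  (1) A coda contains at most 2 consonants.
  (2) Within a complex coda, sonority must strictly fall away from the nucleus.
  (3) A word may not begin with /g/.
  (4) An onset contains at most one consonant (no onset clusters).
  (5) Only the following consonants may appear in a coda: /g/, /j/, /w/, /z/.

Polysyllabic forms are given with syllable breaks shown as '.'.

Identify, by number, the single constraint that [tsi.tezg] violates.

[tsi.tezg]: syllable 1 onset /ts/ has 2 consonants (> 1).
This is a violation of constraint 4: "An onset contains at most one consonant (no onset clusters)."
The remaining constraints (1, 2, 3, 5) are satisfied.

4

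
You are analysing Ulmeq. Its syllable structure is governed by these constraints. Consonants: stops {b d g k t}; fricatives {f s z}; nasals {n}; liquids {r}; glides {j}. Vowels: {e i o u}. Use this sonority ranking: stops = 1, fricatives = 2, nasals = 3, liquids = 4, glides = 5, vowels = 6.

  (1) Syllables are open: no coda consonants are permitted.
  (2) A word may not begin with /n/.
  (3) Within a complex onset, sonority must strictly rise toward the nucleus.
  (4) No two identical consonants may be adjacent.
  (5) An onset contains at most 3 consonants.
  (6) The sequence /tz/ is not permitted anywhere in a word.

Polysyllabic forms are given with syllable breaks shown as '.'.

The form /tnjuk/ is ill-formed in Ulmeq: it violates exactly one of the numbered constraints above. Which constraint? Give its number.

/tnjuk/: syllable 1 coda /k/ has 1 consonant (> 0).
This is a violation of constraint 1: "Syllables are open: no coda consonants are permitted."
The remaining constraints (2, 3, 4, 5, 6) are satisfied.

1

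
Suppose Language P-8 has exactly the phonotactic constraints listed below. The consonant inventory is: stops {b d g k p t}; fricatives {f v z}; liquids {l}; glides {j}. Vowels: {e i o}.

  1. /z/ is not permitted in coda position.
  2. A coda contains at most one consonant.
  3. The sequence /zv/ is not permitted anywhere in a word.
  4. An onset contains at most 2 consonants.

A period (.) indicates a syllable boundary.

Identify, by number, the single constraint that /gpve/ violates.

/gpve/: syllable 1 onset /gpv/ has 3 consonants (> 2).
This is a violation of constraint 4: "An onset contains at most 2 consonants."
The remaining constraints (1, 2, 3) are satisfied.

4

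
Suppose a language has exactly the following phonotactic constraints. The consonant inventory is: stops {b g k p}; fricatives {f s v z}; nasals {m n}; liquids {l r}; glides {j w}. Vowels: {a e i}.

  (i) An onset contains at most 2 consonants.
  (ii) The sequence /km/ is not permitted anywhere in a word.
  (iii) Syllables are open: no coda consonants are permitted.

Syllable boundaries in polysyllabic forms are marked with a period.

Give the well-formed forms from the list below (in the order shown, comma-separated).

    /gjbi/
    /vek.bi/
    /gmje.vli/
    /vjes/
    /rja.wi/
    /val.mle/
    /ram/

/rja.wi/

/gjbi/ — violates constraint (i): syllable 1 onset /gjb/ has 3 consonants (> 2) → ill-formed
/vek.bi/ — violates constraint (iii): syllable 1 coda /k/ has 1 consonant (> 0) → ill-formed
/gmje.vli/ — violates constraint (i): syllable 1 onset /gmj/ has 3 consonants (> 2) → ill-formed
/vjes/ — violates constraint (iii): syllable 1 coda /s/ has 1 consonant (> 0) → ill-formed
/rja.wi/ — σ1 onset /rj/ (2C), coda /∅/ ok; σ2 onset /w/, coda /∅/ ok → well-formed
/val.mle/ — violates constraint (iii): syllable 1 coda /l/ has 1 consonant (> 0) → ill-formed
/ram/ — violates constraint (iii): syllable 1 coda /m/ has 1 consonant (> 0) → ill-formed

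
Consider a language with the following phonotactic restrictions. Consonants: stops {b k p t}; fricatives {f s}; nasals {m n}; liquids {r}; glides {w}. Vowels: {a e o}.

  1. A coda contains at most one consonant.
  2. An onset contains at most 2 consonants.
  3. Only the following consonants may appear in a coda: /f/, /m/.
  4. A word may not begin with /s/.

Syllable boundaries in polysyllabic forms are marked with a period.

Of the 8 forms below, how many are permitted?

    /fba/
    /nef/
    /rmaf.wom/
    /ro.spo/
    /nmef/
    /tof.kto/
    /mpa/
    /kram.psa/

8

/fba/ — σ1 onset /fb/ (2C), coda /∅/ ok → permitted
/nef/ — σ1 onset /n/, coda /f/ ok → permitted
/rmaf.wom/ — σ1 onset /rm/ (2C), coda /f/ ok; σ2 onset /w/, coda /m/ ok → permitted
/ro.spo/ — σ1 onset /r/, coda /∅/ ok; σ2 onset /sp/ (2C), coda /∅/ ok → permitted
/nmef/ — σ1 onset /nm/ (2C), coda /f/ ok → permitted
/tof.kto/ — σ1 onset /t/, coda /f/ ok; σ2 onset /kt/ (2C), coda /∅/ ok → permitted
/mpa/ — σ1 onset /mp/ (2C), coda /∅/ ok → permitted
/kram.psa/ — σ1 onset /kr/ (2C), coda /m/ ok; σ2 onset /ps/ (2C), coda /∅/ ok → permitted
Permitted: /fba/, /nef/, /rmaf.wom/, /ro.spo/, /nmef/, /tof.kto/, /mpa/, /kram.psa/ → 8.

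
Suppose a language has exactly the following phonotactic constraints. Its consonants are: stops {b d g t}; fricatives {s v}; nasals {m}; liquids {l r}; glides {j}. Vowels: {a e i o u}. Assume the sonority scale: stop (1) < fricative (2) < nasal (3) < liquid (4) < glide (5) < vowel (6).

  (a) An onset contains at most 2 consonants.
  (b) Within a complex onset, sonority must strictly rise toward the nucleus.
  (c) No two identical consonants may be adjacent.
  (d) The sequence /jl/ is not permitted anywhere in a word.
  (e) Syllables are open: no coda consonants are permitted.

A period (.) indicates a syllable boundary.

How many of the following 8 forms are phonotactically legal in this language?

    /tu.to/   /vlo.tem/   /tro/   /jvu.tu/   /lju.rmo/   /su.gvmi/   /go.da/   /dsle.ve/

3

/tu.to/ — σ1 onset /t/, coda /∅/ ok; σ2 onset /t/, coda /∅/ ok → phonotactically legal
/vlo.tem/ — violates constraint (e): syllable 2 coda /m/ has 1 consonant (> 0) → phonotactically illegal
/tro/ — σ1 onset /tr/ (1→4 rises), coda /∅/ ok → phonotactically legal
/jvu.tu/ — violates constraint (b): syllable 1 onset /jv/: /j/ (glide, 5) → /v/ (fricative, 2) does not rise → phonotactically illegal
/lju.rmo/ — violates constraint (b): syllable 2 onset /rm/: /r/ (liquid, 4) → /m/ (nasal, 3) does not rise → phonotactically illegal
/su.gvmi/ — violates constraint (a): syllable 2 onset /gvm/ has 3 consonants (> 2) → phonotactically illegal
/go.da/ — σ1 onset /g/, coda /∅/ ok; σ2 onset /d/, coda /∅/ ok → phonotactically legal
/dsle.ve/ — violates constraint (a): syllable 1 onset /dsl/ has 3 consonants (> 2) → phonotactically illegal
Phonotactically legal: /tu.to/, /tro/, /go.da/ → 3.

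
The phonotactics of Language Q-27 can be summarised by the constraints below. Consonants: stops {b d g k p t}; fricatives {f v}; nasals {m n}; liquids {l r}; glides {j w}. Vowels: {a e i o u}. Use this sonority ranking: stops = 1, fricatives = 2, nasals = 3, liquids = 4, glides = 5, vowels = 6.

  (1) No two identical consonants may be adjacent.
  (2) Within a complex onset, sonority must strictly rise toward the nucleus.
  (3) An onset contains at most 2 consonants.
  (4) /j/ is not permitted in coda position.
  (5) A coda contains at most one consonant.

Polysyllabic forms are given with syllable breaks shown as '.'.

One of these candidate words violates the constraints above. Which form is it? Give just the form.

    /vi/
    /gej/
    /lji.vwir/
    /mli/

/gej/

/vi/ — σ1 onset /v/, coda /∅/ ok → permitted
/gej/ — violates constraint 4: syllable 1 coda contains /j/ → not permitted
/lji.vwir/ — σ1 onset /lj/ (4→5 rises), coda /∅/ ok; σ2 onset /vw/ (2→5 rises), coda /r/ ok → permitted
/mli/ — σ1 onset /ml/ (3→4 rises), coda /∅/ ok → permitted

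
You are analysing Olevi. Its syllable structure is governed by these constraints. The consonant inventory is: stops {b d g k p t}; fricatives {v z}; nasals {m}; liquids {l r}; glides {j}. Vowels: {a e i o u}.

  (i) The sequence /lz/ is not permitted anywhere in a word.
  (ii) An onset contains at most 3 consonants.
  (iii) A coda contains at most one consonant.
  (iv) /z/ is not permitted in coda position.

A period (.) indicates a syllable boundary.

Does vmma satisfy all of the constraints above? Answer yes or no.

vmma — σ1 onset /vmm/ (3C), coda /∅/ ok → licit

yes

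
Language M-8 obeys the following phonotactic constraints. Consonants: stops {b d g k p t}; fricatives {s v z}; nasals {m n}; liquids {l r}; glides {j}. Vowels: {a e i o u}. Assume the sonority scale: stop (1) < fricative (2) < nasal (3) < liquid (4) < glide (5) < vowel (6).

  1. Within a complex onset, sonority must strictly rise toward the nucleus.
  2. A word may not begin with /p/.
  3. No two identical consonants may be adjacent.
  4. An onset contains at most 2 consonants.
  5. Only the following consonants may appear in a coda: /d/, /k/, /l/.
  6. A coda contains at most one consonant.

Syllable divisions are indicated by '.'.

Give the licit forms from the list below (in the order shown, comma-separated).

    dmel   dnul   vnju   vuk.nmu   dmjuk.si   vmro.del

dmel — σ1 onset /dm/ (1→3 rises), coda /l/ ok → licit
dnul — σ1 onset /dn/ (1→3 rises), coda /l/ ok → licit
vnju — violates constraint 4: syllable 1 onset /vnj/ has 3 consonants (> 2) → illicit
vuk.nmu — violates constraint 1: syllable 2 onset /nm/: /n/ (nasal, 3) → /m/ (nasal, 3) does not rise → illicit
dmjuk.si — violates constraint 4: syllable 1 onset /dmj/ has 3 consonants (> 2) → illicit
vmro.del — violates constraint 4: syllable 1 onset /vmr/ has 3 consonants (> 2) → illicit

dmel, dnul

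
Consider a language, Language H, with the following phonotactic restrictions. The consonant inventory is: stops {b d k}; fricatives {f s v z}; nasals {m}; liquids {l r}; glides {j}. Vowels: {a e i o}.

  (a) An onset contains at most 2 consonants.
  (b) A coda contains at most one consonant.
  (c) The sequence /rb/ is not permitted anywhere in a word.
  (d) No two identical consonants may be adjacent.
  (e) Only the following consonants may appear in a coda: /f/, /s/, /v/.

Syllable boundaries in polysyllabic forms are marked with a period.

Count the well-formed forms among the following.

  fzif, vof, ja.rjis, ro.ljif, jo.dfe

5

fzif — σ1 onset /fz/ (2C), coda /f/ ok → well-formed
vof — σ1 onset /v/, coda /f/ ok → well-formed
ja.rjis — σ1 onset /j/, coda /∅/ ok; σ2 onset /rj/ (2C), coda /s/ ok → well-formed
ro.ljif — σ1 onset /r/, coda /∅/ ok; σ2 onset /lj/ (2C), coda /f/ ok → well-formed
jo.dfe — σ1 onset /j/, coda /∅/ ok; σ2 onset /df/ (2C), coda /∅/ ok → well-formed
Well-formed: fzif, vof, ja.rjis, ro.ljif, jo.dfe → 5.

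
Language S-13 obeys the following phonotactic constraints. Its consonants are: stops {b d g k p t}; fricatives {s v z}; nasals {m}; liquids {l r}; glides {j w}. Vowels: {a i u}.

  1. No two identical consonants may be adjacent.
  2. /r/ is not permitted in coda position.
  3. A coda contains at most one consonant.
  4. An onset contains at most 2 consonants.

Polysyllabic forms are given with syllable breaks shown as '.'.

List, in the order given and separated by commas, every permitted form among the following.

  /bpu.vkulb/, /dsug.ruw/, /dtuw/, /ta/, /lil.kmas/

/dsug.ruw/, /dtuw/, /ta/, /lil.kmas/

/bpu.vkulb/ — violates constraint 3: syllable 2 coda /lb/ has 2 consonants (> 1) → not permitted
/dsug.ruw/ — σ1 onset /ds/ (2C), coda /g/ ok; σ2 onset /r/, coda /w/ ok → permitted
/dtuw/ — σ1 onset /dt/ (2C), coda /w/ ok → permitted
/ta/ — σ1 onset /t/, coda /∅/ ok → permitted
/lil.kmas/ — σ1 onset /l/, coda /l/ ok; σ2 onset /km/ (2C), coda /s/ ok → permitted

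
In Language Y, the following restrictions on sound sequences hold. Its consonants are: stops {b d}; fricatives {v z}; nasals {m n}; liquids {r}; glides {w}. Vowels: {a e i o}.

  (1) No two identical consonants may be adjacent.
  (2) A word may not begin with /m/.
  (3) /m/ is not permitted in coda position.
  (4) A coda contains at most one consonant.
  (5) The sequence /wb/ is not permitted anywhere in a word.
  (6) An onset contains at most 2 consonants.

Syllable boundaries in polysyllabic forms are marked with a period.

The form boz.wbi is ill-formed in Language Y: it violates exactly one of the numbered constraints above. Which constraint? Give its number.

5

boz.wbi: contains banned sequence /wb/.
This is a violation of constraint 5: "The sequence /wb/ is not permitted anywhere in a word."
The remaining constraints (1, 2, 3, 4, 6) are satisfied.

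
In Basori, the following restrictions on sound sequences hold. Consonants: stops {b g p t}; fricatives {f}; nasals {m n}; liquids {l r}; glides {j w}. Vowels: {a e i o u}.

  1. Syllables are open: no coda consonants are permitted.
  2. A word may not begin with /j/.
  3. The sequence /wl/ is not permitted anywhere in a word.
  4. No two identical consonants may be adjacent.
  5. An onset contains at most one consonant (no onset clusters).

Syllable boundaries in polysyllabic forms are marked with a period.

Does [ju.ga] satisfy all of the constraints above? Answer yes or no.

[ju.ga] — violates constraint 2: word begins with /j/ → phonotactically illegal

no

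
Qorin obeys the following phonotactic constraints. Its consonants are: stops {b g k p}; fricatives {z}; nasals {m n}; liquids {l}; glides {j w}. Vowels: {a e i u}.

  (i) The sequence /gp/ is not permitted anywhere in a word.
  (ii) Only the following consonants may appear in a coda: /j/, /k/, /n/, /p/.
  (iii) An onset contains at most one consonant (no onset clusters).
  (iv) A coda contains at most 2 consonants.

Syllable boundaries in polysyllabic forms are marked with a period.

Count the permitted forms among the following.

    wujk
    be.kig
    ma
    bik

wujk — σ1 onset /w/, coda /jk/ (2C) ok → permitted
be.kig — violates constraint (ii): syllable 2 coda contains /g/, which is not a licensed coda consonant → not permitted
ma — σ1 onset /m/, coda /∅/ ok → permitted
bik — σ1 onset /b/, coda /k/ ok → permitted
Permitted: wujk, ma, bik → 3.

3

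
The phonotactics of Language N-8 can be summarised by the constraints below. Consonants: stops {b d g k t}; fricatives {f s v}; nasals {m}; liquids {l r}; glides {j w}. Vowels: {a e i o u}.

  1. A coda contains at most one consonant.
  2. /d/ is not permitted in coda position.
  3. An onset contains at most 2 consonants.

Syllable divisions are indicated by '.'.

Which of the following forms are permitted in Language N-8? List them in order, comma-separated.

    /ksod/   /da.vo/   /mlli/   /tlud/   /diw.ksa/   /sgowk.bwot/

/ksod/ — violates constraint 2: syllable 1 coda contains /d/ → not permitted
/da.vo/ — σ1 onset /d/, coda /∅/ ok; σ2 onset /v/, coda /∅/ ok → permitted
/mlli/ — violates constraint 3: syllable 1 onset /mll/ has 3 consonants (> 2) → not permitted
/tlud/ — violates constraint 2: syllable 1 coda contains /d/ → not permitted
/diw.ksa/ — σ1 onset /d/, coda /w/ ok; σ2 onset /ks/ (2C), coda /∅/ ok → permitted
/sgowk.bwot/ — violates constraint 1: syllable 1 coda /wk/ has 2 consonants (> 1) → not permitted

/da.vo/, /diw.ksa/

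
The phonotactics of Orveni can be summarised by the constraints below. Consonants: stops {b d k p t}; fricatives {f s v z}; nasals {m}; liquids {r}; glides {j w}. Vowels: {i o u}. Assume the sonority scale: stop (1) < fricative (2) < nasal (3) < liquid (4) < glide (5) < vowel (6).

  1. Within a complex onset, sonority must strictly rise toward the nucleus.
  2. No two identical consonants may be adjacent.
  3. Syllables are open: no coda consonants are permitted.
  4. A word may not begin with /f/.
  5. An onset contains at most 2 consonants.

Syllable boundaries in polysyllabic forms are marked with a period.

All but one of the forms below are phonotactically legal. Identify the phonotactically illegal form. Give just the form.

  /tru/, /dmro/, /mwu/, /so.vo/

/dmro/

/tru/ — σ1 onset /tr/ (1→4 rises), coda /∅/ ok → phonotactically legal
/dmro/ — violates constraint 5: syllable 1 onset /dmr/ has 3 consonants (> 2) → phonotactically illegal
/mwu/ — σ1 onset /mw/ (3→5 rises), coda /∅/ ok → phonotactically legal
/so.vo/ — σ1 onset /s/, coda /∅/ ok; σ2 onset /v/, coda /∅/ ok → phonotactically legal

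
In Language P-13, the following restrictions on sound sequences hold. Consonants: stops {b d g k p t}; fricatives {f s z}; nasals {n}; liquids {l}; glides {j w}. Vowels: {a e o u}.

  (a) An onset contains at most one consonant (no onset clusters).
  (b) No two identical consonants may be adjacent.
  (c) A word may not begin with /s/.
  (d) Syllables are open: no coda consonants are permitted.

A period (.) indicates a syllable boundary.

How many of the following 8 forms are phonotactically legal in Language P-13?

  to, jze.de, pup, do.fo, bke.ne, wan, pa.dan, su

to — σ1 onset /t/, coda /∅/ ok → phonotactically legal
jze.de — violates constraint (a): syllable 1 onset /jz/ has 2 consonants (> 1) → phonotactically illegal
pup — violates constraint (d): syllable 1 coda /p/ has 1 consonant (> 0) → phonotactically illegal
do.fo — σ1 onset /d/, coda /∅/ ok; σ2 onset /f/, coda /∅/ ok → phonotactically legal
bke.ne — violates constraint (a): syllable 1 onset /bk/ has 2 consonants (> 1) → phonotactically illegal
wan — violates constraint (d): syllable 1 coda /n/ has 1 consonant (> 0) → phonotactically illegal
pa.dan — violates constraint (d): syllable 2 coda /n/ has 1 consonant (> 0) → phonotactically illegal
su — violates constraint (c): word begins with /s/ → phonotactically illegal
Phonotactically legal: to, do.fo → 2.

2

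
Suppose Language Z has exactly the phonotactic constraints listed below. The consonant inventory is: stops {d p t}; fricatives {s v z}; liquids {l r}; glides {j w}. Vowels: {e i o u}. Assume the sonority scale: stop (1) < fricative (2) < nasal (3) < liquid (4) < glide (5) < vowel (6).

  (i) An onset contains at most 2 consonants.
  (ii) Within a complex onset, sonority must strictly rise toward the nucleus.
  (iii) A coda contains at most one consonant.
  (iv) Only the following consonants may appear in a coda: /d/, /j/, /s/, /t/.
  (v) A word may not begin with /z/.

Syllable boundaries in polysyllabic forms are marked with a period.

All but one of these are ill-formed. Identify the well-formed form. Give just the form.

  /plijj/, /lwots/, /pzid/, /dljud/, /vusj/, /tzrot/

/plijj/ — violates constraint (iii): syllable 1 coda /jj/ has 2 consonants (> 1) → ill-formed
/lwots/ — violates constraint (iii): syllable 1 coda /ts/ has 2 consonants (> 1) → ill-formed
/pzid/ — σ1 onset /pz/ (1→2 rises), coda /d/ ok → well-formed
/dljud/ — violates constraint (i): syllable 1 onset /dlj/ has 3 consonants (> 2) → ill-formed
/vusj/ — violates constraint (iii): syllable 1 coda /sj/ has 2 consonants (> 1) → ill-formed
/tzrot/ — violates constraint (i): syllable 1 onset /tzr/ has 3 consonants (> 2) → ill-formed

/pzid/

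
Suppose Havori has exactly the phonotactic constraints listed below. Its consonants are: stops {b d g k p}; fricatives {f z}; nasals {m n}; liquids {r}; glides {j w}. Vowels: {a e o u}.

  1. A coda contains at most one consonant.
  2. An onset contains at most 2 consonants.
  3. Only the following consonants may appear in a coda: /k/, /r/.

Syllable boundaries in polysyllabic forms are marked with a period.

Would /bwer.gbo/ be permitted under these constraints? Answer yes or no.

/bwer.gbo/ — σ1 onset /bw/ (2C), coda /r/ ok; σ2 onset /gb/ (2C), coda /∅/ ok → permitted

yes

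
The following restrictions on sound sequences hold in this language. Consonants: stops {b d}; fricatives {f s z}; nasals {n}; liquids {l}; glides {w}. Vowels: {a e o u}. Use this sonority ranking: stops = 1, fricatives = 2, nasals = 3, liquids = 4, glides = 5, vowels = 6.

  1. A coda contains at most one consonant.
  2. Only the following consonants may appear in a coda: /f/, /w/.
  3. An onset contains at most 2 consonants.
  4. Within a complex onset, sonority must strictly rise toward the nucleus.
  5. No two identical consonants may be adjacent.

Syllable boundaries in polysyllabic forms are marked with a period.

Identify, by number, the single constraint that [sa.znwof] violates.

[sa.znwof]: syllable 2 onset /znw/ has 3 consonants (> 2).
This is a violation of constraint 3: "An onset contains at most 2 consonants."
The remaining constraints (1, 2, 4, 5) are satisfied.

3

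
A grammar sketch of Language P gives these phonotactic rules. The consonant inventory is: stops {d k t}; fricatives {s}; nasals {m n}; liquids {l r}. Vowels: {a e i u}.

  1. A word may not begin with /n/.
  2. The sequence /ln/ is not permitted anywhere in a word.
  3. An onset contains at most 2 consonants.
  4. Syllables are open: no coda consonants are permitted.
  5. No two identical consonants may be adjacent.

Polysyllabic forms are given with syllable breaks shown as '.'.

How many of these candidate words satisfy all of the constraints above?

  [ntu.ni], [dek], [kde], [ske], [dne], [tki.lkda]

[ntu.ni] — violates constraint 1: word begins with /n/ → ill-formed
[dek] — violates constraint 4: syllable 1 coda /k/ has 1 consonant (> 0) → ill-formed
[kde] — σ1 onset /kd/ (2C), coda /∅/ ok → well-formed
[ske] — σ1 onset /sk/ (2C), coda /∅/ ok → well-formed
[dne] — σ1 onset /dn/ (2C), coda /∅/ ok → well-formed
[tki.lkda] — violates constraint 3: syllable 2 onset /lkd/ has 3 consonants (> 2) → ill-formed
Well-formed: [kde], [ske], [dne] → 3.

3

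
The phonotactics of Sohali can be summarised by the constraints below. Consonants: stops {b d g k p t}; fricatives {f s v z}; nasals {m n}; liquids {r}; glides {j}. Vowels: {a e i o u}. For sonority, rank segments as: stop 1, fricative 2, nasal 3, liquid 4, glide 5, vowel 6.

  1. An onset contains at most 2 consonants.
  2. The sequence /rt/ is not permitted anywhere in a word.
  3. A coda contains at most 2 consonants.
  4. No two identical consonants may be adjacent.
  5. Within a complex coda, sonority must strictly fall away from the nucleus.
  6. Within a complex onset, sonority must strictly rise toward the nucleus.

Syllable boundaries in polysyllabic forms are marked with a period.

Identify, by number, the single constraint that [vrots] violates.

[vrots]: syllable 1 coda /ts/: /t/ (stop, 1) → /s/ (fricative, 2) does not fall.
This is a violation of constraint 5: "Within a complex coda, sonority must strictly fall away from the nucleus."
The remaining constraints (1, 2, 3, 4, 6) are satisfied.

5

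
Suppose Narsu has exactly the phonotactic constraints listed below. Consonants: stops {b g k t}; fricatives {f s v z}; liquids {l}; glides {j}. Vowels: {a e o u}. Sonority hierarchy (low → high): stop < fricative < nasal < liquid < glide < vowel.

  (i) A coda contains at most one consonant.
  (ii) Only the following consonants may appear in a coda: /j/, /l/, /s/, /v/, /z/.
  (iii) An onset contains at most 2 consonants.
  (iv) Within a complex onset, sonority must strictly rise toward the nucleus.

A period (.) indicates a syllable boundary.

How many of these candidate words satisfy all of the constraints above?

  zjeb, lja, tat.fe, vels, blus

2

zjeb — violates constraint (ii): syllable 1 coda contains /b/, which is not a licensed coda consonant → illicit
lja — σ1 onset /lj/ (4→5 rises), coda /∅/ ok → licit
tat.fe — violates constraint (ii): syllable 1 coda contains /t/, which is not a licensed coda consonant → illicit
vels — violates constraint (i): syllable 1 coda /ls/ has 2 consonants (> 1) → illicit
blus — σ1 onset /bl/ (1→4 rises), coda /s/ ok → licit
Licit: lja, blus → 2.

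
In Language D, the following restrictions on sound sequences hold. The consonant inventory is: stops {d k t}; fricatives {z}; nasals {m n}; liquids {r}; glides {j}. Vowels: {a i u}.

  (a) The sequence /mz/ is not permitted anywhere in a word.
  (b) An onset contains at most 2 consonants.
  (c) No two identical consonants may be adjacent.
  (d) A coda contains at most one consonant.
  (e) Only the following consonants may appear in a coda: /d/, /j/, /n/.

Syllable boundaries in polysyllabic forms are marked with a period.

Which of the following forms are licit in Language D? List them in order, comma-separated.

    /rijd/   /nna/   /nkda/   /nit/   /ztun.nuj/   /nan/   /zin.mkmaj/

/nan/

/rijd/ — violates constraint (d): syllable 1 coda /jd/ has 2 consonants (> 1) → illicit
/nna/ — violates constraint (c): adjacent identical consonants /nn/ → illicit
/nkda/ — violates constraint (b): syllable 1 onset /nkd/ has 3 consonants (> 2) → illicit
/nit/ — violates constraint (e): syllable 1 coda contains /t/, which is not a licensed coda consonant → illicit
/ztun.nuj/ — violates constraint (c): adjacent identical consonants /nn/ → illicit
/nan/ — σ1 onset /n/, coda /n/ ok → licit
/zin.mkmaj/ — violates constraint (b): syllable 2 onset /mkm/ has 3 consonants (> 2) → illicit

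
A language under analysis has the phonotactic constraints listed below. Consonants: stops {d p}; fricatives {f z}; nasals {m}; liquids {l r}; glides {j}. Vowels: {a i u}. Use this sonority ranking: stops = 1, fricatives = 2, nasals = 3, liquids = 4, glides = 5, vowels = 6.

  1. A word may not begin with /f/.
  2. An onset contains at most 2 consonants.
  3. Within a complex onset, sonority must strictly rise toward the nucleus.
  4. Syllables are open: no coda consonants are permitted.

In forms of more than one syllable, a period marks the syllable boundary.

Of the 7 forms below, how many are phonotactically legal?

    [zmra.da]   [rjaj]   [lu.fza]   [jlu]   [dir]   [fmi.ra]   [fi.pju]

[zmra.da] — violates constraint 2: syllable 1 onset /zmr/ has 3 consonants (> 2) → phonotactically illegal
[rjaj] — violates constraint 4: syllable 1 coda /j/ has 1 consonant (> 0) → phonotactically illegal
[lu.fza] — violates constraint 3: syllable 2 onset /fz/: /f/ (fricative, 2) → /z/ (fricative, 2) does not rise → phonotactically illegal
[jlu] — violates constraint 3: syllable 1 onset /jl/: /j/ (glide, 5) → /l/ (liquid, 4) does not rise → phonotactically illegal
[dir] — violates constraint 4: syllable 1 coda /r/ has 1 consonant (> 0) → phonotactically illegal
[fmi.ra] — violates constraint 1: word begins with /f/ → phonotactically illegal
[fi.pju] — violates constraint 1: word begins with /f/ → phonotactically illegal
No form is phonotactically legal → 0.

0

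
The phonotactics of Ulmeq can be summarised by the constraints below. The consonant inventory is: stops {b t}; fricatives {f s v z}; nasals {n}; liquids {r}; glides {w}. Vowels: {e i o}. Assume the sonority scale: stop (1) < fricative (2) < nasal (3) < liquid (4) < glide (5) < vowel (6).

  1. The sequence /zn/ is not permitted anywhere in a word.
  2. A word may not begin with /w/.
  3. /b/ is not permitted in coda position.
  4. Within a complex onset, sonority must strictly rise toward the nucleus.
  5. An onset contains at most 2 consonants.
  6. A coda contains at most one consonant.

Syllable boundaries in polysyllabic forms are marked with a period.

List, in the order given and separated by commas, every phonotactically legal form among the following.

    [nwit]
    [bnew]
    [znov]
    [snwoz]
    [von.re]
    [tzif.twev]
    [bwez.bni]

[nwit] — σ1 onset /nw/ (3→5 rises), coda /t/ ok → phonotactically legal
[bnew] — σ1 onset /bn/ (1→3 rises), coda /w/ ok → phonotactically legal
[znov] — violates constraint 1: contains banned sequence /zn/ → phonotactically illegal
[snwoz] — violates constraint 5: syllable 1 onset /snw/ has 3 consonants (> 2) → phonotactically illegal
[von.re] — σ1 onset /v/, coda /n/ ok; σ2 onset /r/, coda /∅/ ok → phonotactically legal
[tzif.twev] — σ1 onset /tz/ (1→2 rises), coda /f/ ok; σ2 onset /tw/ (1→5 rises), coda /v/ ok → phonotactically legal
[bwez.bni] — σ1 onset /bw/ (1→5 rises), coda /z/ ok; σ2 onset /bn/ (1→3 rises), coda /∅/ ok → phonotactically legal

[nwit], [bnew], [von.re], [tzif.twev], [bwez.bni]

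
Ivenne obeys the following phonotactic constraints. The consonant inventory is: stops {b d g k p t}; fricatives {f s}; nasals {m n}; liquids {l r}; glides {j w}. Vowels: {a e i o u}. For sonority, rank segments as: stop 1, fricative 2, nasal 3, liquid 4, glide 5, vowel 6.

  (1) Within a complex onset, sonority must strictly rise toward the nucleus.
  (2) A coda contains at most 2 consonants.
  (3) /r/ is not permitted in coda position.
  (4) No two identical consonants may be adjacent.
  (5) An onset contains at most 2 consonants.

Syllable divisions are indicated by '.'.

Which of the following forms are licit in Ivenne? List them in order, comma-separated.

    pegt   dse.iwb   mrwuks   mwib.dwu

pegt — σ1 onset /p/, coda /gt/ (2C) ok → licit
dse.iwb — σ1 onset /ds/ (1→2 rises), coda /∅/ ok; σ2 onset /∅/, coda /wb/ (2C) ok → licit
mrwuks — violates constraint 5: syllable 1 onset /mrw/ has 3 consonants (> 2) → illicit
mwib.dwu — σ1 onset /mw/ (3→5 rises), coda /b/ ok; σ2 onset /dw/ (1→5 rises), coda /∅/ ok → licit

pegt, dse.iwb, mwib.dwu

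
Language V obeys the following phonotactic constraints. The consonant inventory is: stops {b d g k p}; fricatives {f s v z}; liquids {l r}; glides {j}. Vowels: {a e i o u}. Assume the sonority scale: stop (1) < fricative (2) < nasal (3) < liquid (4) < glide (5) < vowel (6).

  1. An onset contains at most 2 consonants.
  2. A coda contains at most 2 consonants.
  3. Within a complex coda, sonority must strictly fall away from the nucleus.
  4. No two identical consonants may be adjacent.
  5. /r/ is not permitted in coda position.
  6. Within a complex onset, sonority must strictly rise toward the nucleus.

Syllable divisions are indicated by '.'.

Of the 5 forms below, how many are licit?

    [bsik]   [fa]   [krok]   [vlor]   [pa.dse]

[bsik] — σ1 onset /bs/ (1→2 rises), coda /k/ ok → licit
[fa] — σ1 onset /f/, coda /∅/ ok → licit
[krok] — σ1 onset /kr/ (1→4 rises), coda /k/ ok → licit
[vlor] — violates constraint 5: syllable 1 coda contains /r/ → illicit
[pa.dse] — σ1 onset /p/, coda /∅/ ok; σ2 onset /ds/ (1→2 rises), coda /∅/ ok → licit
Licit: [bsik], [fa], [krok], [pa.dse] → 4.

4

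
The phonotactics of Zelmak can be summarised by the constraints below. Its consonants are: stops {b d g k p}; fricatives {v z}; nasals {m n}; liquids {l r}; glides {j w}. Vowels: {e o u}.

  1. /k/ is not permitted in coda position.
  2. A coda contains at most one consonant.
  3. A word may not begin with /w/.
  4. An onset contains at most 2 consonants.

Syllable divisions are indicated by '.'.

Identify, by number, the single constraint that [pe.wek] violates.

[pe.wek]: syllable 2 coda contains /k/.
This is a violation of constraint 1: "/k/ is not permitted in coda position."
The remaining constraints (2, 3, 4) are satisfied.

1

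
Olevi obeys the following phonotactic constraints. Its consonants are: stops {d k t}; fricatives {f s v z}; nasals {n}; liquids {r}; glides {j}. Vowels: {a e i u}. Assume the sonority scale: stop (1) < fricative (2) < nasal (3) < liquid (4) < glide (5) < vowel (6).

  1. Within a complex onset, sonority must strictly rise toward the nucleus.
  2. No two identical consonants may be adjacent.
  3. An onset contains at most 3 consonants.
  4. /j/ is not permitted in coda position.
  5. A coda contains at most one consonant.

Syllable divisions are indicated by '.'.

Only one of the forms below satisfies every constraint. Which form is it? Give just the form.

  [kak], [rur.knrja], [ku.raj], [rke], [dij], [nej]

[kak]

[kak] — σ1 onset /k/, coda /k/ ok → well-formed
[rur.knrja] — violates constraint 3: syllable 2 onset /knrj/ has 4 consonants (> 3) → ill-formed
[ku.raj] — violates constraint 4: syllable 2 coda contains /j/ → ill-formed
[rke] — violates constraint 1: syllable 1 onset /rk/: /r/ (liquid, 4) → /k/ (stop, 1) does not rise → ill-formed
[dij] — violates constraint 4: syllable 1 coda contains /j/ → ill-formed
[nej] — violates constraint 4: syllable 1 coda contains /j/ → ill-formed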